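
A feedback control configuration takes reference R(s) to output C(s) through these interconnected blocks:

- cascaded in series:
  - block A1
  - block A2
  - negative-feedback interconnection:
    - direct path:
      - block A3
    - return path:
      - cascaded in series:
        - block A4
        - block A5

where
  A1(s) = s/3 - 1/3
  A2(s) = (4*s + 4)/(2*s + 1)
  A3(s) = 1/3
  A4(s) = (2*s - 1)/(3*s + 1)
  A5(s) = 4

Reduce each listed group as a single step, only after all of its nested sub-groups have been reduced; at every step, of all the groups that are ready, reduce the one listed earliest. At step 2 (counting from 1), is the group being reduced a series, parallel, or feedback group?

[1] multiply A4, A5 (series)
[2] reduce the feedback loop with forward A3 and return (A4*A5)
[3] series reduction of A1, A2, [A3/(1+A3*(A4*A5))]
So the answer for step 2 is feedback.

Hence the answer: feedback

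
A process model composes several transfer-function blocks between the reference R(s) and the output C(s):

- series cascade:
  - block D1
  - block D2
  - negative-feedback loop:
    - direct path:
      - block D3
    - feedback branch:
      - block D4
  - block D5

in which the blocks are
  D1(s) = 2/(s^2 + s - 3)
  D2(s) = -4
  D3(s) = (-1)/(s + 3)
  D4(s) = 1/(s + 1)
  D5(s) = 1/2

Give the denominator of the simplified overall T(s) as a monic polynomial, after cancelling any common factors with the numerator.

[1] feedback reduction of D3, D4: (-s - 1)/(s^2 + 4*s + 2)
[2] reduce the series chain D1, D2, [D3/(1+D3*D4)], D5: (4*s + 4)/(s^4 + 5*s^3 + 3*s^2 - 10*s - 6)
Step 2 gives the fully reduced T(s), with no common factor left to cancel. The denominator is already monic (leading coefficient 1).

Therefore the answer is s^4 + 5*s^3 + 3*s^2 - 10*s - 6.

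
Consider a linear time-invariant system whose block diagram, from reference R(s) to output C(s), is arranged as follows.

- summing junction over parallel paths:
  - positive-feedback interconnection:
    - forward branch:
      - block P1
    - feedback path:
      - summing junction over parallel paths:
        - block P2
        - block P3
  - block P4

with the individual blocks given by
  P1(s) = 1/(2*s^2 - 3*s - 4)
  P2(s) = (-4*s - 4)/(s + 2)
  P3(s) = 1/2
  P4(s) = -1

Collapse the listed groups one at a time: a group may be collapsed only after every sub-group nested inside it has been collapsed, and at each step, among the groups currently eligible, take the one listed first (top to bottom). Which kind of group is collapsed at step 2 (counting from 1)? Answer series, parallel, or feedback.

Reducing step by step:

Step 1. add P2, P3 (parallel)
Step 2. close the feedback loop around P1, (P2+P3)
Step 3. reduce the parallel group [P1/(1-P1*(P2+P3))], P4
The group at step 2 is a feedback group.

Answer: feedback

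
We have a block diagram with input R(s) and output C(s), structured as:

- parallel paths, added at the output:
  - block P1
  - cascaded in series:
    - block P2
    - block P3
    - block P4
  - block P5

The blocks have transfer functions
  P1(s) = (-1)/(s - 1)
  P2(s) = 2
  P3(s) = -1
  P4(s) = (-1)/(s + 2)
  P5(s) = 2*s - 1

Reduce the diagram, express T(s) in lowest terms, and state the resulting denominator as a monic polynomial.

Step 1: cascade P2, P3, P4 = 2/(s + 2)
Step 2: sum the parallel branches P1, (P2*P3*P4), P5 = (2*s^3 + s^2 - 4*s - 2)/(s^2 + s - 2)
No further cancellation is possible in the step-2 result, so that is T(s). Its denominator is already monic.

Therefore the answer is s^2 + s - 2.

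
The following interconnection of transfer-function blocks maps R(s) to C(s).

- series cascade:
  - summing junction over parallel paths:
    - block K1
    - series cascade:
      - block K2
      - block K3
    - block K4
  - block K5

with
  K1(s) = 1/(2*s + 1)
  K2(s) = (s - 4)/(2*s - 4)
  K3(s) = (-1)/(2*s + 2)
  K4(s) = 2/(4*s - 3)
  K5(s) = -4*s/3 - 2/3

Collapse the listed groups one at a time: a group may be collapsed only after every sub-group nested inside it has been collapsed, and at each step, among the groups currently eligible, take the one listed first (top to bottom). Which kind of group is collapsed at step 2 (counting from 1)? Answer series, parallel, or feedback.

Step 1 - cascade K2, K3
Step 2 - sum the parallel branches K1, (K2*K3), K4
Step 3 - series reduction of (K1+(K2*K3)+K4), K5
So the answer for step 2 is parallel.

Answer: parallel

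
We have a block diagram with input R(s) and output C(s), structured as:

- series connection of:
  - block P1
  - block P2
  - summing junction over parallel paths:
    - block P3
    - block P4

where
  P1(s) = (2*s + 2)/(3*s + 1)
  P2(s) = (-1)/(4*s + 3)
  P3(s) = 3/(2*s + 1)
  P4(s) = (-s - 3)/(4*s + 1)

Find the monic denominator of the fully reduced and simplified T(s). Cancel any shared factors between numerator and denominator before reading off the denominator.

First reduce the diagram to T(s).

1. reduce the parallel group P3, P4: (-2*s^2 + 5*s)/(8*s^2 + 6*s + 1)
2. reduce the series chain P1, P2, (P3+P4): (4*s^3 - 6*s^2 - 10*s)/(96*s^4 + 176*s^3 + 114*s^2 + 31*s + 3)
T(s) is the step-2 result (common factors already cancelled). Leading coefficient of the denominator: 96. Divide through by 96 for the monic polynomial.

Answer: s^4 + 11*s^3/6 + 19*s^2/16 + 31*s/96 + 1/32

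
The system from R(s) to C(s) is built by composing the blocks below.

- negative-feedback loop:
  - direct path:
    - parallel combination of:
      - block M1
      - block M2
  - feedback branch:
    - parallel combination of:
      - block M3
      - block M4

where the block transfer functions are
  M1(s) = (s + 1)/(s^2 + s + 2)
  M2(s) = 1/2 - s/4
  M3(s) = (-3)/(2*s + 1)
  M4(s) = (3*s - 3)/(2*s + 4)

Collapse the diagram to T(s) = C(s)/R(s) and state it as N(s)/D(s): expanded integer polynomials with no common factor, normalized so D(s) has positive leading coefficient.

First reduce the diagram to T(s).

Step 1 - sum the parallel branches M1, M2 = (-s^3 + s^2 + 4*s + 8)/(4*s^2 + 4*s + 8)
Step 2 - reduce the parallel group M3, M4 = (6*s^2 - 9*s - 15)/(4*s^2 + 10*s + 4)
Step 3 - reduce the feedback loop with forward (M1+M2) and return (M3+M4), which is the overall transfer function T(s) = C(s)/R(s) in lowest terms

Answer: (4*s^5 + 6*s^4 - 22*s^3 - 76*s^2 - 96*s - 32)/(6*s^5 - 31*s^4 - 86*s^3 - 85*s^2 + 36*s + 88)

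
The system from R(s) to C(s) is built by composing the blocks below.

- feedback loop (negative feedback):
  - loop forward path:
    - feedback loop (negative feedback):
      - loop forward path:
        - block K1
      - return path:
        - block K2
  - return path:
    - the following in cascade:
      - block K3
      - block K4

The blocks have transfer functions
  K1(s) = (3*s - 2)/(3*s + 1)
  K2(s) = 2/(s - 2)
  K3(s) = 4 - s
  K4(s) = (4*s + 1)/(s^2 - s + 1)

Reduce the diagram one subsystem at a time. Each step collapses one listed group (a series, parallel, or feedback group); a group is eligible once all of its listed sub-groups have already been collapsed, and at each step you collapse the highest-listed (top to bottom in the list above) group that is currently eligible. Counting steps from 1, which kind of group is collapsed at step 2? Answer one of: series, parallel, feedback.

[1] apply the feedback formula to K1, K2
[2] combine K3, K4 in series
[3] close the feedback loop around [K1/(1+K1*K2)], (K3*K4)
So the answer for step 2 is series.

Therefore the answer is series.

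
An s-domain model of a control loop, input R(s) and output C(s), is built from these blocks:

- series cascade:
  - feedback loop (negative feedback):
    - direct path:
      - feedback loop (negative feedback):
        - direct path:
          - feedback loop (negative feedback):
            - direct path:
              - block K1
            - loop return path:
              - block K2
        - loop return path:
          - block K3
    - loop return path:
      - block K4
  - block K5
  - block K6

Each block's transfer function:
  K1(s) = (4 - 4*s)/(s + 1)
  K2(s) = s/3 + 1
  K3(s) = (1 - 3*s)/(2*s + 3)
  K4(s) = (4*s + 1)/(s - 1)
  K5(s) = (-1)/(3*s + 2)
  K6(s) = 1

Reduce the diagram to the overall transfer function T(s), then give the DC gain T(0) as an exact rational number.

[1] collapse the loop (K1 forward, K2 return): (12*s - 12)/(4*s^2 + 5*s - 15)
[2] feedback reduction of [K1/(1+K1*K2)], K3: (24*s^2 + 12*s - 36)/(8*s^3 - 14*s^2 + 33*s - 57)
[3] reduce the feedback loop with forward [[K1/(1+K1*K2)]/(1+[K1/(1+K1*K2)]*K3)] and return K4: (24*s^2 + 12*s - 36)/(8*s^3 + 82*s^2 + 201*s - 21)
[4] multiply [[[K1/(1+K1*K2)]/(1+[K1/(1+K1*K2)]*K3)]/(1+[[K1/(1+K1*K2)]/(1+[K1/(1+K1*K2)]*K3)]*K4)], K5, K6 (series): (-24*s^2 - 12*s + 36)/(24*s^4 + 262*s^3 + 767*s^2 + 339*s - 42)
Evaluating the step-4 result (the overall T(s)) at s = 0 gives T(0) = 36/(-42) = -6/7.

Final answer: -6/7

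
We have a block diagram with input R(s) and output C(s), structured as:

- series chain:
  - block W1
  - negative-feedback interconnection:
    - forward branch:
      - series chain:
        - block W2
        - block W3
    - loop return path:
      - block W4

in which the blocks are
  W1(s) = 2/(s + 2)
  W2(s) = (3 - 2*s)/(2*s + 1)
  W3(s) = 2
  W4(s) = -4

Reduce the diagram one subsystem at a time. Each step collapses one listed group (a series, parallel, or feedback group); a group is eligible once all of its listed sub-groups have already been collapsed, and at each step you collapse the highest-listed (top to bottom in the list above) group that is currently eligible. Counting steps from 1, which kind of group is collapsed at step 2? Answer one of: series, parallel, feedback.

Answer: feedback

Working:
(1) multiply W2, W3 (series)
(2) feedback reduction of (W2*W3), W4
(3) multiply W1, [(W2*W3)/(1+(W2*W3)*W4)] (series)
At step 2 the group reduced is feedback.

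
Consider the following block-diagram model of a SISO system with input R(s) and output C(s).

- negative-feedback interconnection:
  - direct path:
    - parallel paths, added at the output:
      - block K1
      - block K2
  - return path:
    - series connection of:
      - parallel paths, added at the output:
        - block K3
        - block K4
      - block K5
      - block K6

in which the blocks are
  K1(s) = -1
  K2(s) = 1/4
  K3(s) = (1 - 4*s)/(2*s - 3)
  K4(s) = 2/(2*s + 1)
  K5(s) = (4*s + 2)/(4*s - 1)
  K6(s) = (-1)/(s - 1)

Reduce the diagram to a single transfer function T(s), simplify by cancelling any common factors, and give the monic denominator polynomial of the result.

(1) combine K1, K2 in parallel -> (-3)/4
(2) reduce the parallel group K3, K4 -> (-8*s^2 + 2*s - 5)/(4*s^2 - 4*s - 3)
(3) series reduction of (K3+K4), K5, K6 -> (16*s^2 - 4*s + 10)/(8*s^3 - 22*s^2 + 17*s - 3)
(4) collapse the loop ((K1+K2) forward, ((K3+K4)*K5*K6) return) -> (-24*s^3 + 66*s^2 - 51*s + 9)/(32*s^3 - 136*s^2 + 80*s - 42)
Step 4 gives the fully reduced T(s), with no common factor left to cancel. The denominator's leading coefficient is 32, so divide each of its coefficients by 32 to get the monic form.

Answer: s^3 - 17*s^2/4 + 5*s/2 - 21/16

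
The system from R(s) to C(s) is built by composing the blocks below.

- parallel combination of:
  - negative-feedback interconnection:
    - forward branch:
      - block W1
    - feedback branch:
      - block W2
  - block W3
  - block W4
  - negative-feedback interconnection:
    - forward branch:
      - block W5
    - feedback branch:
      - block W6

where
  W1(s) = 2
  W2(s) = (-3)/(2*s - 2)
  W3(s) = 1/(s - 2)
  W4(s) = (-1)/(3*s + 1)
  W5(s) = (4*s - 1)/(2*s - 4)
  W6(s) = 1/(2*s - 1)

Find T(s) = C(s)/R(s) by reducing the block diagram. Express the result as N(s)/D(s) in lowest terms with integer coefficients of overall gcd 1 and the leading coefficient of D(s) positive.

Step 1: feedback reduction of W1, W2, giving (2*s - 2)/(s - 4)
Step 2: reduce the feedback loop with forward W5 and return W6, giving (8*s^2 - 6*s + 1)/(4*s^2 - 6*s + 3)
Step 3: reduce the parallel group [W1/(1+W1*W2)], W3, W4, [W5/(1+W5*W6)]: this yields T(s), and no further normalization is needed

Answer: (48*s^5 - 246*s^4 + 355*s^3 - 141*s^2 + 21*s - 16)/(12*s^5 - 86*s^4 + 183*s^3 - 127*s^2 + 6*s + 24)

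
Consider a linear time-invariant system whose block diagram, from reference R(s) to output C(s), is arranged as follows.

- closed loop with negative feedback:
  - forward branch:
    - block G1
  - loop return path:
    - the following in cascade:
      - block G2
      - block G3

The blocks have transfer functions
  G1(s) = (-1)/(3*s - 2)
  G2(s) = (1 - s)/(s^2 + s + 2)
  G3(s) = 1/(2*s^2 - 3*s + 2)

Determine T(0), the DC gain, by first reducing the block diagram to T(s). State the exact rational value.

The answer is 4/9.

Reasoning:
(1) combine G2, G3 in series, giving (1 - s)/(2*s^4 - s^3 + 3*s^2 - 4*s + 4)
(2) collapse the loop (G1 forward, (G2*G3) return), giving (-2*s^4 + s^3 - 3*s^2 + 4*s - 4)/(6*s^5 - 7*s^4 + 11*s^3 - 18*s^2 + 21*s - 9)
That last expression is T(s); at s = 0 only the constant terms survive, so T(0) = -4/(-9) = 4/9.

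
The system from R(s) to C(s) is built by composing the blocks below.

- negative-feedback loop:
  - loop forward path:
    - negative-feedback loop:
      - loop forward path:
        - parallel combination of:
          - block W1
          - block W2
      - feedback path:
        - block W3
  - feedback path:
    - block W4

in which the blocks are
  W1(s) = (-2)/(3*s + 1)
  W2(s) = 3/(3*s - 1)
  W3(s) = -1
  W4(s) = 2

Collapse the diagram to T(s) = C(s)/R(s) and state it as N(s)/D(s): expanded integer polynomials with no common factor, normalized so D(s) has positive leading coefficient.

Step 1. add W1, W2 (parallel): (3*s + 5)/(9*s^2 - 1)
Step 2. collapse the loop ((W1+W2) forward, W3 return): (3*s + 5)/(9*s^2 - 3*s - 6)
Step 3. collapse the loop ([(W1+W2)/(1+(W1+W2)*W3)] forward, W4 return), which is the overall transfer function T(s) = C(s)/R(s) in lowest terms

Hence the answer: (3*s + 5)/(9*s^2 + 3*s + 4)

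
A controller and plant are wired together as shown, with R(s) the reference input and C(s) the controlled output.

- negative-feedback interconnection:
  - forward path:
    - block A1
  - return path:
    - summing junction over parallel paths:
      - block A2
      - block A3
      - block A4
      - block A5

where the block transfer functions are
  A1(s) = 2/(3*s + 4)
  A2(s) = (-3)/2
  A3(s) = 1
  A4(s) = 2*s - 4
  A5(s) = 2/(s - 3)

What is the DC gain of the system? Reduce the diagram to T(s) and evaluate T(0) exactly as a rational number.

First reduce the diagram to T(s).

1. parallel reduction of A2, A3, A4, A5; result (4*s^2 - 21*s + 31)/(2*s - 6)
2. close the feedback loop around A1, (A2+A3+A4+A5); result (2*s - 6)/(7*s^2 - 26*s + 19)
Step 2 gives the overall T(s). Then T(0) = -6/19.

Answer: -6/19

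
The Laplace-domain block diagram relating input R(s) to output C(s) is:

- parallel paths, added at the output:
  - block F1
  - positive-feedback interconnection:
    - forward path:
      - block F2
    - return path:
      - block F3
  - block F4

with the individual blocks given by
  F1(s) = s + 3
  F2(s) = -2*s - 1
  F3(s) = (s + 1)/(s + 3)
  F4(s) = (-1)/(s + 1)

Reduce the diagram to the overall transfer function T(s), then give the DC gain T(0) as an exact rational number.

Answer: 5/4

Working:
(1) reduce the feedback loop with forward F2 and return F3 = (-2*s^2 - 7*s - 3)/(2*s^2 + 4*s + 4)
(2) combine F1, [F2/(1-F2*F3)], F4 in parallel = (2*s^4 + 10*s^3 + 15*s^2 + 14*s + 5)/(2*s^3 + 6*s^2 + 8*s + 4)
Step 2 gives the overall T(s). Then T(0) = 5/4.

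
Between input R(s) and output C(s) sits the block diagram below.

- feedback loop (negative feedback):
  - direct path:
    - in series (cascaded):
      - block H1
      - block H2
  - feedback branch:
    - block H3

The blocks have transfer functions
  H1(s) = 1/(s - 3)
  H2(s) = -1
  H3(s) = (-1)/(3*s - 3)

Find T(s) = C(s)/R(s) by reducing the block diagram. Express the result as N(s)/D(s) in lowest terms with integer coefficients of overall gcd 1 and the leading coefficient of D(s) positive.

First reduce the diagram to T(s).

Step 1 - reduce the series chain H1, H2: (-1)/(s - 3)
Step 2 - close the feedback loop around (H1*H2), H3, which is the overall transfer function T(s) = C(s)/R(s) in lowest terms

Answer: (3 - 3*s)/(3*s^2 - 12*s + 10)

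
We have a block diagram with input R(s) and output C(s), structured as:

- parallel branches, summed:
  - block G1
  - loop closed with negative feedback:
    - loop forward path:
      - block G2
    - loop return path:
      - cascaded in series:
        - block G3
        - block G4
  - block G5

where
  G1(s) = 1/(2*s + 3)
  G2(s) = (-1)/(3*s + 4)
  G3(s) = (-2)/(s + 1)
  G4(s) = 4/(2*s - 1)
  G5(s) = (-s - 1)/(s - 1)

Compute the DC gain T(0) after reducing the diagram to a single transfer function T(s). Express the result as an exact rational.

1. series reduction of G3, G4 -> (-8)/(2*s^2 + s - 1)
2. close the feedback loop around G2, (G3*G4) -> (-2*s^2 - s + 1)/(6*s^3 + 11*s^2 + s + 4)
3. combine G1, [G2/(1+G2*(G3*G4))], G5 in parallel -> (-12*s^5 - 50*s^4 - 74*s^3 - 49*s^2 - 16*s - 19)/(12*s^5 + 28*s^4 - 5*s^3 - 24*s^2 + s - 12)
That last expression is T(s); at s = 0 only the constant terms survive, so T(0) = -19/(-12) = 19/12.

Final answer: 19/12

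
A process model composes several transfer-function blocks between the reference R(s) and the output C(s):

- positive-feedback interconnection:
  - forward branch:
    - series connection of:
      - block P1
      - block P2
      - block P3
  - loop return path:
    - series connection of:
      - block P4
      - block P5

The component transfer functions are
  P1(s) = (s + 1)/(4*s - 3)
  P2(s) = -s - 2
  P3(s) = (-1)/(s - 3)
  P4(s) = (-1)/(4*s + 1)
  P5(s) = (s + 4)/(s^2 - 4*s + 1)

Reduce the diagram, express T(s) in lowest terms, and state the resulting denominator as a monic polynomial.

Step 1 - cascade P1, P2, P3; result (s^2 + 3*s + 2)/(4*s^2 - 15*s + 9)
Step 2 - multiply P4, P5 (series); result (-s - 4)/(4*s^3 - 15*s^2 + 1)
Step 3 - close the feedback loop around (P1*P2*P3), (P4*P5); result (4*s^5 - 3*s^4 - 37*s^3 - 29*s^2 + 3*s + 2)/(16*s^5 - 120*s^4 + 262*s^3 - 124*s^2 - s + 17)
No further cancellation is possible in the step-3 result, so that is T(s). Its denominator becomes monic after dividing by the leading coefficient 16.

Answer: s^5 - 15*s^4/2 + 131*s^3/8 - 31*s^2/4 - s/16 + 17/16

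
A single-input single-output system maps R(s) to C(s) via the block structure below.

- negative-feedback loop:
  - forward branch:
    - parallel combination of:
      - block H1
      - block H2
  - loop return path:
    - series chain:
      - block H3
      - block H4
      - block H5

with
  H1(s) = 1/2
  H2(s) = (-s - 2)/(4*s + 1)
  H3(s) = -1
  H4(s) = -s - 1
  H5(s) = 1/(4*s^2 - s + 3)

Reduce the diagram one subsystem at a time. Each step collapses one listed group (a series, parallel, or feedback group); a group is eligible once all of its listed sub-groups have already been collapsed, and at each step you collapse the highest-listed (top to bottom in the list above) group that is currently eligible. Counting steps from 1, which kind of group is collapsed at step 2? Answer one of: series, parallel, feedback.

1. reduce the parallel group H1, H2
2. series reduction of H3, H4, H5
3. close the feedback loop around (H1+H2), (H3*H4*H5)
Step 2: series.

Hence the answer: series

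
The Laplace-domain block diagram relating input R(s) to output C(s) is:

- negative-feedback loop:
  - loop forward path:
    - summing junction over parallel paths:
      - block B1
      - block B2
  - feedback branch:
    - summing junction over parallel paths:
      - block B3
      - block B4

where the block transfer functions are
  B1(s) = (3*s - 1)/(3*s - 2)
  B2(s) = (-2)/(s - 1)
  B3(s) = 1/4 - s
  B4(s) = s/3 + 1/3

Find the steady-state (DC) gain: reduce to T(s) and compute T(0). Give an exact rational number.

(1) add B1, B2 (parallel): (3*s^2 - 10*s + 5)/(3*s^2 - 5*s + 2)
(2) reduce the parallel group B3, B4: 7/12 - 2*s/3
(3) collapse the loop ((B1+B2) forward, (B3+B4) return): (-36*s^2 + 120*s - 60)/(24*s^3 - 137*s^2 + 170*s - 59)
Evaluating the step-3 result (the overall T(s)) at s = 0 gives T(0) = -60/(-59) = 60/59.

Hence the answer: 60/59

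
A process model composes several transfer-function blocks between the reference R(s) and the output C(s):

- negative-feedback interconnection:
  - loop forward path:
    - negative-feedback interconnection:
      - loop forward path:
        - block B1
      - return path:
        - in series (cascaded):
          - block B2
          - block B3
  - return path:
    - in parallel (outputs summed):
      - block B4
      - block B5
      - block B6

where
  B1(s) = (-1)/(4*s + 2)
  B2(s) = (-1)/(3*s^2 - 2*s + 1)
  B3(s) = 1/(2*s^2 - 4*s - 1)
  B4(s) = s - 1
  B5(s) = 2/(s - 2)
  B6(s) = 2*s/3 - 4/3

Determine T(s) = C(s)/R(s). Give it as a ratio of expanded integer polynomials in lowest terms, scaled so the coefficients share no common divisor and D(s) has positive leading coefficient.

Reducing step by step:

Step 1: cascade B2, B3; result (-1)/(6*s^4 - 16*s^3 + 7*s^2 - 2*s - 1)
Step 2: apply the feedback formula to B1, (B2*B3); result (-6*s^4 + 16*s^3 - 7*s^2 + 2*s + 1)/(24*s^5 - 52*s^4 - 4*s^3 + 6*s^2 - 8*s - 1)
Step 3: combine B4, B5, B6 in parallel; result (5*s^2 - 17*s + 20)/(3*s - 6)
Step 4: feedback reduction of [B1/(1+B1*(B2*B3))], (B4+B5+B6), which is the overall transfer function T(s) = C(s)/R(s) in lowest terms

Answer: (-18*s^5 + 84*s^4 - 117*s^3 + 48*s^2 - 9*s - 6)/(42*s^6 - 118*s^5 - 127*s^4 + 491*s^3 - 229*s^2 + 68*s + 26)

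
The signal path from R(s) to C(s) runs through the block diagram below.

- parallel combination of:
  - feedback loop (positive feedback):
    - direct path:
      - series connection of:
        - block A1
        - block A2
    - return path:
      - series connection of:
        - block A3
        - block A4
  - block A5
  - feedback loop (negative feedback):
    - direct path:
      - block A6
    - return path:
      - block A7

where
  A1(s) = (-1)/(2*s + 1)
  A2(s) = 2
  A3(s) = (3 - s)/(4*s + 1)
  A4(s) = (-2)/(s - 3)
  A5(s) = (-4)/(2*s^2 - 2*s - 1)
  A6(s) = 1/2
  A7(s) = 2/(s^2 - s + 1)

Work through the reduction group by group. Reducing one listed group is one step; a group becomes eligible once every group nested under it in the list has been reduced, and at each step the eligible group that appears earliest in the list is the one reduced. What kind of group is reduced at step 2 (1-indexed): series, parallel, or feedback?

Step 1: reduce the series chain A1, A2
Step 2: series reduction of A3, A4
Step 3: feedback reduction of (A1*A2), (A3*A4)
Step 4: close the feedback loop around A6, A7
Step 5: add [(A1*A2)/(1-(A1*A2)*(A3*A4))], A5, [A6/(1+A6*A7)] (parallel)
Step 2 collapses a series group.

Final answer: series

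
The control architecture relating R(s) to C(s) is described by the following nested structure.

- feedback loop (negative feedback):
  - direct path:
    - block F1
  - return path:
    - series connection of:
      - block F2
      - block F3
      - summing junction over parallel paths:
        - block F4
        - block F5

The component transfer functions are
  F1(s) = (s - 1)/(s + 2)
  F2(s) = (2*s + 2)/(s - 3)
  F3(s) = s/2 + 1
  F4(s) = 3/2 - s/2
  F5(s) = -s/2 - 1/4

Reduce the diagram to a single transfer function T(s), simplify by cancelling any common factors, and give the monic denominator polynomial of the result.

Reducing step by step:

1. add F4, F5 (parallel): 5/4 - s
2. combine F2, F3, (F4+F5) in series: (-4*s^3 - 7*s^2 + 7*s + 10)/(4*s - 12)
3. collapse the loop (F1 forward, (F2*F3*(F4+F5)) return): (-4*s^2 + 16*s - 12)/(4*s^4 + 3*s^3 - 18*s^2 + s + 34)
No further cancellation is possible in the step-3 result, so that is T(s). Its denominator becomes monic after dividing by the leading coefficient 4.

Answer: s^4 + 3*s^3/4 - 9*s^2/2 + s/4 + 17/2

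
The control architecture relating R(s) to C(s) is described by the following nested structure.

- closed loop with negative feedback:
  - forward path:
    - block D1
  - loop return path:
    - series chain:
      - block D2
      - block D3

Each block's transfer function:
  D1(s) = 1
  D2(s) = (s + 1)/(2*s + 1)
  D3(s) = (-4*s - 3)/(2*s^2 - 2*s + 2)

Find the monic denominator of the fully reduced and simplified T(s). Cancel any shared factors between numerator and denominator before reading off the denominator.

Answer: s^3 - 3*s^2/2 - 5*s/4 - 1/4

Working:
1. cascade D2, D3, giving (-4*s^2 - 7*s - 3)/(4*s^3 - 2*s^2 + 2*s + 2)
2. feedback reduction of D1, (D2*D3), giving (4*s^3 - 2*s^2 + 2*s + 2)/(4*s^3 - 6*s^2 - 5*s - 1)
Step 2 gives the fully reduced T(s), with no common factor left to cancel. The denominator's leading coefficient is 4, so divide each of its coefficients by 4 to get the monic form.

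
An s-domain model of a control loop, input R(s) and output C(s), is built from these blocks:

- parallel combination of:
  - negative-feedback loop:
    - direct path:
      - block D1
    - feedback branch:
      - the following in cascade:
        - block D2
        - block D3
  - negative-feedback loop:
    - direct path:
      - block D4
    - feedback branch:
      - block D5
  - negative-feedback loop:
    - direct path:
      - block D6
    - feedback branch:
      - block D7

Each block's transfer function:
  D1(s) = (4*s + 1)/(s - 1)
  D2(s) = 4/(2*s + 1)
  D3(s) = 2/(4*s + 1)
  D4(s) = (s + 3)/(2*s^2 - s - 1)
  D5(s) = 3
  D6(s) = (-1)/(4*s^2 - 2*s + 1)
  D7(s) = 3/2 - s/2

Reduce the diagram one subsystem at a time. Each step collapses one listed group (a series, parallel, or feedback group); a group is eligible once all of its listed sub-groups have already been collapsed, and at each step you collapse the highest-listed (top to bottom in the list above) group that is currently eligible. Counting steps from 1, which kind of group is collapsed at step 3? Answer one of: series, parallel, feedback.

Step 1 - reduce the series chain D2, D3
Step 2 - apply the feedback formula to D1, (D2*D3)
Step 3 - apply the feedback formula to D4, D5
Step 4 - reduce the feedback loop with forward D6 and return D7
Step 5 - reduce the parallel group [D1/(1+D1*(D2*D3))], [D4/(1+D4*D5)], [D6/(1+D6*D7)]
Step 3 collapses a feedback group.

Final answer: feedback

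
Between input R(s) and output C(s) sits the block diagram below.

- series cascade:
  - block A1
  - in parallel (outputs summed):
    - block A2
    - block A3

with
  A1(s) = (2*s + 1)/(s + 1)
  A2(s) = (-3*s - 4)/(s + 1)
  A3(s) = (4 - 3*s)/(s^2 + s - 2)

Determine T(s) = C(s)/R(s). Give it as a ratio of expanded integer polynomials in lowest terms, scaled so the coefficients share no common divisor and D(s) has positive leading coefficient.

Step 1. sum the parallel branches A2, A3; result (-3*s^3 - 10*s^2 + 3*s + 12)/(s^3 + 2*s^2 - s - 2)
Step 2. cascade A1, (A2+A3), giving the overall T(s)

Therefore the answer is (-6*s^4 - 23*s^3 - 4*s^2 + 27*s + 12)/(s^4 + 3*s^3 + s^2 - 3*s - 2).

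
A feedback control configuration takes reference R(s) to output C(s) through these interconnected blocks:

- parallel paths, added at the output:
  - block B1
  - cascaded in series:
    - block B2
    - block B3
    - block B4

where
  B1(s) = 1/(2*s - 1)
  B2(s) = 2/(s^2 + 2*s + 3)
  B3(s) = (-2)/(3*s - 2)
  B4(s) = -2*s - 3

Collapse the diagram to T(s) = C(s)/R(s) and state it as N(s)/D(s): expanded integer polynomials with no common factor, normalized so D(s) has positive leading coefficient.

1. reduce the series chain B2, B3, B4 = (8*s + 12)/(3*s^3 + 4*s^2 + 5*s - 6)
2. add B1, (B2*B3*B4) (parallel) - this is the overall T(s), already in the required normalized form

Final answer: (3*s^3 + 20*s^2 + 21*s - 18)/(6*s^4 + 5*s^3 + 6*s^2 - 17*s + 6)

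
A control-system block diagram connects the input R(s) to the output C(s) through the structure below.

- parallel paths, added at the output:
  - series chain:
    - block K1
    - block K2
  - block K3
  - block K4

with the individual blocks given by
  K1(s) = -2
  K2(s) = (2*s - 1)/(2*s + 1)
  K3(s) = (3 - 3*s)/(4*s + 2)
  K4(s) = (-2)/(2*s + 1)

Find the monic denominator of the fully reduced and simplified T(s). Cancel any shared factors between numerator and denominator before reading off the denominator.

Answer: s + 1/2

Working:
Step 1. series reduction of K1, K2, giving (2 - 4*s)/(2*s + 1)
Step 2. parallel reduction of (K1*K2), K3, K4, giving (3 - 11*s)/(4*s + 2)
The result of step 2 is T(s) in lowest terms. Its denominator has leading coefficient 4; dividing the denominator through by 4 makes it monic.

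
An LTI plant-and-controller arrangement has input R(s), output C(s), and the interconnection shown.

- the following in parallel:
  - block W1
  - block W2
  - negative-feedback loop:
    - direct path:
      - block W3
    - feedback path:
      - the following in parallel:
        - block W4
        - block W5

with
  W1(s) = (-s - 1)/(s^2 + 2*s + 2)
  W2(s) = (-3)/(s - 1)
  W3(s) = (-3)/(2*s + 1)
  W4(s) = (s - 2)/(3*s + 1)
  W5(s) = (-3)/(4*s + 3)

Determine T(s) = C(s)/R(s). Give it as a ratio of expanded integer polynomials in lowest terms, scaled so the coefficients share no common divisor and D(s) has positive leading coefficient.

The answer is (-132*s^5 - 323*s^4 - 568*s^3 - 553*s^2 - 407*s - 132)/(24*s^6 + 50*s^5 + 87*s^4 + 43*s^3 - 22*s^2 - 122*s - 60).

Reasoning:
Step 1. reduce the parallel group W4, W5 -> (4*s^2 - 14*s - 9)/(12*s^2 + 13*s + 3)
Step 2. apply the feedback formula to W3, (W4+W5) -> (-36*s^2 - 39*s - 9)/(24*s^3 + 26*s^2 + 61*s + 30)
Step 3. reduce the parallel group W1, W2, [W3/(1+W3*(W4+W5))], which is the overall transfer function T(s) = C(s)/R(s) in lowest terms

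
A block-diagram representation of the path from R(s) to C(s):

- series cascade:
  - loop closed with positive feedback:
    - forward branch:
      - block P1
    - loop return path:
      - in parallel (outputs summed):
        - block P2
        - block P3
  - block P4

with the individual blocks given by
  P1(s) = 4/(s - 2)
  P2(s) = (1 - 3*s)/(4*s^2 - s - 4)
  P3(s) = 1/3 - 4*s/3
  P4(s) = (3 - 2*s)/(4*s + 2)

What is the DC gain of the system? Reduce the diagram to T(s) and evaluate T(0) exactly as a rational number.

[1] parallel reduction of P2, P3; result (-16*s^3 + 8*s^2 + 6*s - 1)/(12*s^2 - 3*s - 12)
[2] apply the feedback formula to P1, (P2+P3); result (48*s^2 - 12*s - 48)/(76*s^3 - 59*s^2 - 30*s + 28)
[3] cascade [P1/(1-P1*(P2+P3))], P4; result (-48*s^3 + 84*s^2 + 30*s - 72)/(152*s^4 - 42*s^3 - 119*s^2 + 26*s + 28)
The step-3 result is T(s). Setting s = 0: T(0) = -72/28 = -18/7.

Hence the answer: -18/7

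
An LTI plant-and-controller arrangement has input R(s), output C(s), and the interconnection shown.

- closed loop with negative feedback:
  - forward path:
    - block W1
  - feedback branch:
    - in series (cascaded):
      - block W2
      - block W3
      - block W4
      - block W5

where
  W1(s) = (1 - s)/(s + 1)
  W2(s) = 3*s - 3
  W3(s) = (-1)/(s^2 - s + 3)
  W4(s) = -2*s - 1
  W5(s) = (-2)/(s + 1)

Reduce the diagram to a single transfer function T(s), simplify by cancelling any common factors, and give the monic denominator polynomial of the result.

Reducing step by step:

Step 1 - reduce the series chain W2, W3, W4, W5, giving (-12*s^2 + 6*s + 6)/(s^3 + 2*s + 3)
Step 2 - close the feedback loop around W1, (W2*W3*W4*W5), giving (-s^4 + s^3 - 2*s^2 - s + 3)/(s^4 + 13*s^3 - 16*s^2 + 5*s + 9)
The result of step 2 is T(s) in lowest terms. Its denominator already has leading coefficient 1, so it is monic as it stands.

Answer: s^4 + 13*s^3 - 16*s^2 + 5*s + 9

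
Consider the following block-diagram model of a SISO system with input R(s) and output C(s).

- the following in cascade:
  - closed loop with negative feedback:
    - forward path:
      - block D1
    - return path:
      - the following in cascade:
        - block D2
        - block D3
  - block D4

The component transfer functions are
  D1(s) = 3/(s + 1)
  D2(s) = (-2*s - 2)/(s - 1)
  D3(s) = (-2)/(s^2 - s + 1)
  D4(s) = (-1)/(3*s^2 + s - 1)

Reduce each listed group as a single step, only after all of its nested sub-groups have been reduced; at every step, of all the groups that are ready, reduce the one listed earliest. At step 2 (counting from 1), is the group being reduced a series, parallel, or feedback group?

The answer is feedback.

Reasoning:
Step 1. cascade D2, D3
Step 2. close the feedback loop around D1, (D2*D3)
Step 3. multiply [D1/(1+D1*(D2*D3))], D4 (series)
So the answer for step 2 is feedback.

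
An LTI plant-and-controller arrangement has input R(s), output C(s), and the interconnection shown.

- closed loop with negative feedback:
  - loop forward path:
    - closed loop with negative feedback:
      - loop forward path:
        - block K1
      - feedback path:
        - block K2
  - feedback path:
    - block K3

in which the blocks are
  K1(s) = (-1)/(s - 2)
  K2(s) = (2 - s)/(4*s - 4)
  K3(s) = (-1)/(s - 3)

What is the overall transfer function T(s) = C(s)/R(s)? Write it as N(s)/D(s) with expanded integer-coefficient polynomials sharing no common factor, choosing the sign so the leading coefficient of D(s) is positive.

1. collapse the loop (K1 forward, K2 return) -> (4 - 4*s)/(4*s^2 - 11*s + 6)
2. collapse the loop ([K1/(1+K1*K2)] forward, K3 return) - this is the overall T(s), already in the required normalized form

Answer: (-4*s^2 + 16*s - 12)/(4*s^3 - 23*s^2 + 43*s - 22)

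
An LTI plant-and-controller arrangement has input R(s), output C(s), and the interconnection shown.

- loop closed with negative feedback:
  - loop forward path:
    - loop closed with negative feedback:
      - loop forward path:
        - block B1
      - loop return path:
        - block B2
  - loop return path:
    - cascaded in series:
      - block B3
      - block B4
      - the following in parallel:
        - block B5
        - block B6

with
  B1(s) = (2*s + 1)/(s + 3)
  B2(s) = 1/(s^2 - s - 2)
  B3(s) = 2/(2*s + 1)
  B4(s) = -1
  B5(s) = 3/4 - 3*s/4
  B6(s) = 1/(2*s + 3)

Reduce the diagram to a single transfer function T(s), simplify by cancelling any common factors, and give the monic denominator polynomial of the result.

The answer is s^4 + 11*s^3/10 - 14*s^2/5 - 31*s/10 - 2/5.

Reasoning:
[1] feedback reduction of B1, B2 -> (2*s^3 - s^2 - 5*s - 2)/(s^3 + 2*s^2 - 3*s - 5)
[2] reduce the parallel group B5, B6 -> (-6*s^2 - 3*s + 13)/(8*s + 12)
[3] cascade B3, B4, (B5+B6) -> (6*s^2 + 3*s - 13)/(8*s^2 + 16*s + 6)
[4] apply the feedback formula to [B1/(1+B1*B2)], (B3*B4*(B5+B6)) -> (8*s^4 + 8*s^3 - 26*s^2 - 38*s - 12)/(10*s^4 + 11*s^3 - 28*s^2 - 31*s - 4)
T(s) is the step-4 result (common factors already cancelled). Leading coefficient of the denominator: 10. Divide through by 10 for the monic polynomial.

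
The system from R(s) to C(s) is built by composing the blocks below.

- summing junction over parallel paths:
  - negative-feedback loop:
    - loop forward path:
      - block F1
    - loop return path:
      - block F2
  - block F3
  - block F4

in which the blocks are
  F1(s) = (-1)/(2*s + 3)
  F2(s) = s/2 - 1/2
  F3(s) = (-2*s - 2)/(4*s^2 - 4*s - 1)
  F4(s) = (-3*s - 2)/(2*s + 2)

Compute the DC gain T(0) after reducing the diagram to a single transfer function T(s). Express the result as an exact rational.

Answer: 5/7

Working:
1. reduce the feedback loop with forward F1 and return F2 gives (-2)/(3*s + 7)
2. combine [F1/(1+F1*F2)], F3, F4 in parallel gives (-36*s^4 - 100*s^3 + 9*s^2 + 35*s - 10)/(24*s^4 + 56*s^3 - 30*s^2 - 76*s - 14)
Step 2 gives the overall T(s). Then T(0) = -10/(-14) = 5/7.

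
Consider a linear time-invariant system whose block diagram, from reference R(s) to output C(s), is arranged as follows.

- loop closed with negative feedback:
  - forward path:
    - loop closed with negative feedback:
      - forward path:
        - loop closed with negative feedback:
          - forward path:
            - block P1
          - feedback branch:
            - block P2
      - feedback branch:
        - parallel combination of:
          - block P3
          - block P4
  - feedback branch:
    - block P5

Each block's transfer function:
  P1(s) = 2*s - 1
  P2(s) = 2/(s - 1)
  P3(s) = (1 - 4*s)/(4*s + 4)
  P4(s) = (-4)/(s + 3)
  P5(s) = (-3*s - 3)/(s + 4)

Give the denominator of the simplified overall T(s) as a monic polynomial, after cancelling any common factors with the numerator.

Step 1 - reduce the feedback loop with forward P1 and return P2: (2*s^2 - 3*s + 1)/(5*s - 3)
Step 2 - parallel reduction of P3, P4: (-4*s^2 - 27*s - 13)/(4*s^2 + 16*s + 12)
Step 3 - collapse the loop ([P1/(1+P1*P2)] forward, (P3+P4) return): (-8*s^4 - 20*s^3 + 20*s^2 + 20*s - 12)/(8*s^4 + 22*s^3 - 119*s^2 - 24*s + 49)
Step 4 - reduce the feedback loop with forward [[P1/(1+P1*P2)]/(1+[P1/(1+P1*P2)]*(P3+P4))] and return P5: (-8*s^5 - 52*s^4 - 60*s^3 + 100*s^2 + 68*s - 48)/(32*s^5 + 138*s^4 - 31*s^3 - 620*s^2 - 71*s + 232)
T(s) is the step-4 result (common factors already cancelled). Leading coefficient of the denominator: 32. Divide through by 32 for the monic polynomial.

Hence the answer: s^5 + 69*s^4/16 - 31*s^3/32 - 155*s^2/8 - 71*s/32 + 29/4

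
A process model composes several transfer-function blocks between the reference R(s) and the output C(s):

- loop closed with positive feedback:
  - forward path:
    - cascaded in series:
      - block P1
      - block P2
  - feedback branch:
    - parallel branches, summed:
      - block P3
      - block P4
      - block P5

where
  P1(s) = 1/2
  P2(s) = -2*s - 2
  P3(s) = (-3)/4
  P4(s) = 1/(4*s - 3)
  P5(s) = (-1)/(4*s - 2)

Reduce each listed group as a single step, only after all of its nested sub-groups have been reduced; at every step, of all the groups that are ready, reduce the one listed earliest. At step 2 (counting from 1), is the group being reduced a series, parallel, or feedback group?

(1) combine P1, P2 in series
(2) parallel reduction of P3, P4, P5
(3) collapse the loop ((P1*P2) forward, (P3+P4+P5) return)
Step 2: parallel.

Hence the answer: parallel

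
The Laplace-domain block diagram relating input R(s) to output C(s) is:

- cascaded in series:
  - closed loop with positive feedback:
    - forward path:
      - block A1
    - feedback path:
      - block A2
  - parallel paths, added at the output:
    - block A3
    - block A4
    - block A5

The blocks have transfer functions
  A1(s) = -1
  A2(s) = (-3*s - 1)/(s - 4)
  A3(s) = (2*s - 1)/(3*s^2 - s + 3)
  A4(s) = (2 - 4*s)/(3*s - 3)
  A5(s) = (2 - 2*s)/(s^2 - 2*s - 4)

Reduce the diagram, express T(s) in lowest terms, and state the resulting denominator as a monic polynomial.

First reduce the diagram to T(s).

[1] reduce the feedback loop with forward A1 and return A2; result (s - 4)/(2*s + 5)
[2] parallel reduction of A3, A4, A5; result (-12*s^5 + 22*s^4 + 35*s^3 - 57*s^2 + 116*s - 54)/(9*s^5 - 30*s^4 + 15*s^2 - 30*s + 36)
[3] cascade [A1/(1-A1*A2)], (A3+A4+A5); result (-12*s^6 + 70*s^5 - 53*s^4 - 197*s^3 + 344*s^2 - 518*s + 216)/(18*s^6 - 15*s^5 - 150*s^4 + 30*s^3 + 15*s^2 - 78*s + 180)
The result of step 3 is T(s) in lowest terms. Its denominator has leading coefficient 18; dividing the denominator through by 18 makes it monic.

Answer: s^6 - 5*s^5/6 - 25*s^4/3 + 5*s^3/3 + 5*s^2/6 - 13*s/3 + 10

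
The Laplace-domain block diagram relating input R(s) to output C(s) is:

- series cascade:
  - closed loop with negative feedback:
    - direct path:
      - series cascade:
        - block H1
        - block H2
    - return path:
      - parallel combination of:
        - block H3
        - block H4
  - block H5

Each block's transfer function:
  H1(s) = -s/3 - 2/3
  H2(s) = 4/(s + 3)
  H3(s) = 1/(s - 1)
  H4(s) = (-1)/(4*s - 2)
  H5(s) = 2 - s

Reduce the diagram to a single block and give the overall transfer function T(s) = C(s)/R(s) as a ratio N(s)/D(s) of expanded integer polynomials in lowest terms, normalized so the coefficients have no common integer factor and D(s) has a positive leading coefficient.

Step 1. cascade H1, H2 gives (-4*s - 8)/(3*s + 9)
Step 2. add H3, H4 (parallel) gives (3*s - 1)/(4*s^2 - 6*s + 2)
Step 3. reduce the feedback loop with forward (H1*H2) and return (H3+H4) gives (-8*s^3 - 4*s^2 + 20*s - 8)/(6*s^3 + 3*s^2 - 34*s + 13)
Step 4. series reduction of [(H1*H2)/(1+(H1*H2)*(H3+H4))], H5 - this is the overall T(s), already in the required normalized form

Therefore the answer is (8*s^4 - 12*s^3 - 28*s^2 + 48*s - 16)/(6*s^3 + 3*s^2 - 34*s + 13).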